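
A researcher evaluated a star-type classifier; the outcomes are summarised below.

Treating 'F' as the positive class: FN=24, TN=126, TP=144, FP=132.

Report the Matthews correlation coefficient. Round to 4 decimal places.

MCC = (TP·TN − FP·FN) / √((TP+FP)(TP+FN)(TN+FP)(TN+FN))
Numerator = 144·126 − 132·24 = 14976
Denominator = √(276·168·258·150) = √1794441600 = 42360.8498
MCC = 14976 / 42360.8498 = 0.3535

0.3535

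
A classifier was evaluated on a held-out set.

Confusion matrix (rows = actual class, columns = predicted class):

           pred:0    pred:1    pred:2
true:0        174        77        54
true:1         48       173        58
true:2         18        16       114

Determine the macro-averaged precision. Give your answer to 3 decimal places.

0.627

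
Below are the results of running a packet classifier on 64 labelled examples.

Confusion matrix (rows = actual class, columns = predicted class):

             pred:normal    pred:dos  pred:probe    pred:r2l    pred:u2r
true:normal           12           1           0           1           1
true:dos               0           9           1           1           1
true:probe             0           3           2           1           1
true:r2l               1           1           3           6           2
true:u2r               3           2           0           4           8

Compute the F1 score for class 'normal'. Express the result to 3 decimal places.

0.774

F1 score = 2·TP/(2·TP+FP+FN).
normal: TP=12, FP=0+0+1+3=4, FN=1+0+1+1=3 → 24/31 = 0.7742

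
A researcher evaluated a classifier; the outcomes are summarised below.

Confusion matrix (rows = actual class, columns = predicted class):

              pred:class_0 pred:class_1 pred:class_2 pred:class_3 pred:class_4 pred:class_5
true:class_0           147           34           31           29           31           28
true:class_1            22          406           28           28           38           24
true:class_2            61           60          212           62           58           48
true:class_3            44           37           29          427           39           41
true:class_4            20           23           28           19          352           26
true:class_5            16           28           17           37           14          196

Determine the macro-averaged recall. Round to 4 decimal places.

0.6229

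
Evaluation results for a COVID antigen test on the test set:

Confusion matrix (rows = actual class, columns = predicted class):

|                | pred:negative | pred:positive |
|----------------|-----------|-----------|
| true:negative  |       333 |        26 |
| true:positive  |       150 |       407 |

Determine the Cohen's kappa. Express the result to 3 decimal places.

0.620

Observed agreement pₒ = trace/N = 740/916 = 0.8079
Expected agreement pₑ = Σ (rowᵢ·colᵢ)/N² = (359·483 + 557·433)/916² = 0.4941
κ = (pₒ − pₑ)/(1 − pₑ) = (0.8079 − 0.4941)/(1 − 0.4941) = 0.620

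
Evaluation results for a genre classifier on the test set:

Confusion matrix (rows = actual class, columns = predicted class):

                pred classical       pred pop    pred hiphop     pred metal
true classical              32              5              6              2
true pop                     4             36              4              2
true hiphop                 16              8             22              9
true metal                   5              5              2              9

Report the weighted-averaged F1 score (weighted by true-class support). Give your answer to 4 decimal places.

0.5829

Per-class F1 score (2·TP/(2·TP+FP+FN)):
  classical: TP=32, FP=4+16+5=25, FN=5+6+2=13 → 64/102 = 0.62745
  pop: TP=36, FP=5+8+5=18, FN=4+4+2=10 → 72/100 = 0.72000
  hiphop: TP=22, FP=6+4+2=12, FN=16+8+9=33 → 44/89 = 0.49438
  metal: TP=9, FP=2+2+9=13, FN=5+5+2=12 → 18/43 = 0.41860
Weighted-F1 score = Σ (supportᵢ/N)·F1 scoreᵢ with N=167: (45/167)·0.62745 + (46/167)·0.72000 + (55/167)·0.49438 + (21/167)·0.41860 = 0.5829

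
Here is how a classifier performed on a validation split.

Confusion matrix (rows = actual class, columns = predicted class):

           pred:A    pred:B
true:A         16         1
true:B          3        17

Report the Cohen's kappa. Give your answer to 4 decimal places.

0.7843

Observed agreement pₒ = trace/N = 33/37 = 0.89189
Expected agreement pₑ = Σ (rowᵢ·colᵢ)/N² = (17·19 + 20·18)/37² = 0.49890
κ = (pₒ − pₑ)/(1 − pₑ) = (0.89189 − 0.49890)/(1 − 0.49890) = 0.7843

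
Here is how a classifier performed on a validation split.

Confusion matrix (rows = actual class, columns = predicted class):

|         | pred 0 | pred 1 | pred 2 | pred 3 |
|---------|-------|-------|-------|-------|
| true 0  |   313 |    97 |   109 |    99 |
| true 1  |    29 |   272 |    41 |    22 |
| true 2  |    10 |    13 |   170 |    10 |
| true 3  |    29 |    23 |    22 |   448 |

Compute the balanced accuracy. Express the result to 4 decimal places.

0.7374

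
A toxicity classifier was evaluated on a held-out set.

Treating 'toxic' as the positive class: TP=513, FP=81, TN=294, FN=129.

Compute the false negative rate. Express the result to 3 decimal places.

0.201

FNR = FN/(FN+TP) = 129/(129+513) = 0.201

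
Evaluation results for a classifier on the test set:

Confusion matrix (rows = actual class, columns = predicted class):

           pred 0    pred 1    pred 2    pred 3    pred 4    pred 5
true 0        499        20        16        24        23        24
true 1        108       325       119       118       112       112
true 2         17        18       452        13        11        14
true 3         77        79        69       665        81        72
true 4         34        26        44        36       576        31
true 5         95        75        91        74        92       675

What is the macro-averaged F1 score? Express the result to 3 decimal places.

0.646

Per-class F1 score (2·TP/(2·TP+FP+FN)):
  0: TP=499, FP=108+17+77+34+95=331, FN=20+16+24+23+24=107 → 998/1436 = 0.6950
  1: TP=325, FP=20+18+79+26+75=218, FN=108+119+118+112+112=569 → 650/1437 = 0.4523
  2: TP=452, FP=16+119+69+44+91=339, FN=17+18+13+11+14=73 → 904/1316 = 0.6869
  3: TP=665, FP=24+118+13+36+74=265, FN=77+79+69+81+72=378 → 1330/1973 = 0.6741
  4: TP=576, FP=23+112+11+81+92=319, FN=34+26+44+36+31=171 → 1152/1642 = 0.7016
  5: TP=675, FP=24+112+14+72+31=253, FN=95+75+91+74+92=427 → 1350/2030 = 0.6650
Macro-F1 score = mean = (0.6950 + 0.4523 + 0.6869 + 0.6741 + 0.7016 + 0.6650) / 6 = 0.646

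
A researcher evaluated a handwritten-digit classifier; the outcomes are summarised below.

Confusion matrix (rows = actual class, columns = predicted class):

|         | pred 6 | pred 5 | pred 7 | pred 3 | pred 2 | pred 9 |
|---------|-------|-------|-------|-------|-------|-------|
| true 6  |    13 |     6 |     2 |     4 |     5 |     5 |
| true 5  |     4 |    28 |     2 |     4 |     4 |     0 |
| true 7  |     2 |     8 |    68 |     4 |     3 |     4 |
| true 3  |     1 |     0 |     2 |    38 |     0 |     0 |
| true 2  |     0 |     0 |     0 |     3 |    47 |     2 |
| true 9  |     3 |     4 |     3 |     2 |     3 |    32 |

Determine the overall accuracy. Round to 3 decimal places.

Accuracy = trace / total = (13+28+68+38+47+32=226) / 306 = 226/306 = 0.739

0.739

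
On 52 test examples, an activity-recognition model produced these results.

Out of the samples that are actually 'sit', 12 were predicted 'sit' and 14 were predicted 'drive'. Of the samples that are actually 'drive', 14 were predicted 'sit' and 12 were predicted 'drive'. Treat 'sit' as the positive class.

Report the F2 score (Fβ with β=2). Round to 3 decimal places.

Fβ = (1+β²)·TP / ((1+β²)·TP + β²·FN + FP), with β²=4
= 5·12 / (5·12 + 4·14 + 14) = 0.462

0.462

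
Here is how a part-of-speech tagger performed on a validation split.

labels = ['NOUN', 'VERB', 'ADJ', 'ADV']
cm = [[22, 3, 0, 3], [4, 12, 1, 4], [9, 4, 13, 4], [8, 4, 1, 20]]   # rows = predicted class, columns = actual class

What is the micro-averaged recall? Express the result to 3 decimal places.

0.598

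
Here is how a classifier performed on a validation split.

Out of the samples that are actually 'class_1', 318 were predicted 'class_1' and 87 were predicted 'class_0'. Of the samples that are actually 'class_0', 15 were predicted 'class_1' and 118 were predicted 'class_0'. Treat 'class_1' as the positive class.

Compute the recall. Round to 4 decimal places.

0.7852

Recall = TP/(TP+FN) = 318/(318+87) = 318/405 = 0.7852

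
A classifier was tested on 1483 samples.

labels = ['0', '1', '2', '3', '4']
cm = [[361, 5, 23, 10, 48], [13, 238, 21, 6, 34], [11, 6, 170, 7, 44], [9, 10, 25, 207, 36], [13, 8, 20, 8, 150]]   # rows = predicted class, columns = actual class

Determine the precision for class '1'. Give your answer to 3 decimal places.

0.763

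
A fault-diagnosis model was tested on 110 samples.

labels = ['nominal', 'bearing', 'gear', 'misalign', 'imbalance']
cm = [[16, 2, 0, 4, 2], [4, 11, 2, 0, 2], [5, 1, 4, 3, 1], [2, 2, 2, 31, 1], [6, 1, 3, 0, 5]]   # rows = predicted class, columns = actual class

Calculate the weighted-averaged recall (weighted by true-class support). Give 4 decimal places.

0.6091

Per-class recall (TP/(TP+FN)):
  nominal: TP=16, FN=4+5+2+6=17 → 16/33 = 0.48485
  bearing: TP=11, FN=2+1+2+1=6 → 11/17 = 0.64706
  gear: TP=4, FN=0+2+2+3=7 → 4/11 = 0.36364
  misalign: TP=31, FN=4+0+3+0=7 → 31/38 = 0.81579
  imbalance: TP=5, FN=2+2+1+1=6 → 5/11 = 0.45455
Weighted-recall = Σ (supportᵢ/N)·recallᵢ with N=110: (33/110)·0.48485 + (17/110)·0.64706 + (11/110)·0.36364 + (38/110)·0.81579 + (11/110)·0.45455 = 0.6091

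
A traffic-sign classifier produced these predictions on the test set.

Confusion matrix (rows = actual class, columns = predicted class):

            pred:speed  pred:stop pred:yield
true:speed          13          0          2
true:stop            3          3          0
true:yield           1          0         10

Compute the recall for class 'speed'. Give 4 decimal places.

Treat 'speed' as positive and all other classes as negative.
recall = TP/(TP+FN).
speed: TP=13, FN=0+2=2 → 13/15 = 0.86667

0.8667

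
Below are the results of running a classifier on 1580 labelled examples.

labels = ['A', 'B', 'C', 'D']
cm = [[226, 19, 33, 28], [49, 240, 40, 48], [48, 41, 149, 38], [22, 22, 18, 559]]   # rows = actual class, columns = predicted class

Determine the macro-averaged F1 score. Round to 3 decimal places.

0.706

Per-class F1 score (2·TP/(2·TP+FP+FN)):
  A: TP=226, FP=49+48+22=119, FN=19+33+28=80 → 452/651 = 0.6943
  B: TP=240, FP=19+41+22=82, FN=49+40+48=137 → 480/699 = 0.6867
  C: TP=149, FP=33+40+18=91, FN=48+41+38=127 → 298/516 = 0.5775
  D: TP=559, FP=28+48+38=114, FN=22+22+18=62 → 1118/1294 = 0.8640
Macro-F1 score = mean = (0.6943 + 0.6867 + 0.5775 + 0.8640) / 4 = 0.706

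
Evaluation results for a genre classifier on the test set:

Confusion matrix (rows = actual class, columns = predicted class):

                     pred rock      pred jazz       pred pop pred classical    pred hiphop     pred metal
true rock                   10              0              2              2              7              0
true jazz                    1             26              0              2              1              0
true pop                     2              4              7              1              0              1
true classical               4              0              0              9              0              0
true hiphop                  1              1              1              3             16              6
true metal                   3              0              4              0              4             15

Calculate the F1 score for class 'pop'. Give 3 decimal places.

F1 score = 2·TP/(2·TP+FP+FN).
pop: TP=7, FP=2+0+0+1+4=7, FN=2+4+1+0+1=8 → 14/29 = 0.4828

0.483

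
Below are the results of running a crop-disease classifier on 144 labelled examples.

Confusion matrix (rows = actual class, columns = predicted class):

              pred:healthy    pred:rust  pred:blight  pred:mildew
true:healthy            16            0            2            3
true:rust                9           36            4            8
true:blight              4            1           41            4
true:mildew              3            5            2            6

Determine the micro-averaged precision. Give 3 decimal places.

0.688

Micro-averaging pools counts across classes: ΣTP=99, ΣFP=45, ΣFN=45.
Micro-precision = TP/(TP+FP) on pooled counts = 0.688 (equals overall accuracy in single-label multiclass).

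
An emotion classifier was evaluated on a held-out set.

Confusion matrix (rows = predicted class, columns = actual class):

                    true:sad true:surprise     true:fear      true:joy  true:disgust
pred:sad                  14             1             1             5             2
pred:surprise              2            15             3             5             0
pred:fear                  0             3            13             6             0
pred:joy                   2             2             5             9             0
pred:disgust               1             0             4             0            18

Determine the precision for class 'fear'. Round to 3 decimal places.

Treat 'fear' as positive and all other classes as negative.
precision = TP/(TP+FP).
fear: TP=13, FP=0+3+6+0=9 → 13/22 = 0.5909

0.591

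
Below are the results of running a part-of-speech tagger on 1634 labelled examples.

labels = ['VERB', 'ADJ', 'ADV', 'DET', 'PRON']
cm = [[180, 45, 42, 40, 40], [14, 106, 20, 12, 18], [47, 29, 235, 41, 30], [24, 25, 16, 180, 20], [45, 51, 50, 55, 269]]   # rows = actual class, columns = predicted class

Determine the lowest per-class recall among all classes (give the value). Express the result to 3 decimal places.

Per-class recall (TP/(TP+FN)):
  VERB: TP=180, FN=45+42+40+40=167 → 180/347 = 0.5187
  ADJ: TP=106, FN=14+20+12+18=64 → 106/170 = 0.6235
  ADV: TP=235, FN=47+29+41+30=147 → 235/382 = 0.6152
  DET: TP=180, FN=24+25+16+20=85 → 180/265 = 0.6792
  PRON: TP=269, FN=45+51+50+55=201 → 269/470 = 0.5723
Lowest is class 'VERB' with recall = 0.519.

0.519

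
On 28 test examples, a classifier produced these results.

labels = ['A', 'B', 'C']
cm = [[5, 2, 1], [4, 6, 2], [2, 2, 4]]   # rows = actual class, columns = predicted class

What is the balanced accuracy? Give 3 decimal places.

Balanced accuracy = mean of per-class recall.
  A: recall = 5/8 = 0.6250
  B: recall = 6/12 = 0.5000
  C: recall = 4/8 = 0.5000
Mean = (0.6250 + 0.5000 + 0.5000) / 3 = 0.542

0.542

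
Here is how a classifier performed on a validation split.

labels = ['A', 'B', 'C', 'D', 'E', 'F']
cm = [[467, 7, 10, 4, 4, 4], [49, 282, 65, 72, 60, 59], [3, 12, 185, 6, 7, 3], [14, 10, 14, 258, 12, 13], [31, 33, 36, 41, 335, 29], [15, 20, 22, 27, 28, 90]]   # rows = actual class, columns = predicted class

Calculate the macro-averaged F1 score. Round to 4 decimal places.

Per-class F1 score (2·TP/(2·TP+FP+FN)):
  A: TP=467, FP=49+3+14+31+15=112, FN=7+10+4+4+4=29 → 934/1075 = 0.86884
  B: TP=282, FP=7+12+10+33+20=82, FN=49+65+72+60+59=305 → 564/951 = 0.59306
  C: TP=185, FP=10+65+14+36+22=147, FN=3+12+6+7+3=31 → 370/548 = 0.67518
  D: TP=258, FP=4+72+6+41+27=150, FN=14+10+14+12+13=63 → 516/729 = 0.70782
  E: TP=335, FP=4+60+7+12+28=111, FN=31+33+36+41+29=170 → 670/951 = 0.70452
  F: TP=90, FP=4+59+3+13+29=108, FN=15+20+22+27+28=112 → 180/400 = 0.45000
Macro-F1 score = mean = (0.86884 + 0.59306 + 0.67518 + 0.70782 + 0.70452 + 0.45000) / 6 = 0.6666

0.6666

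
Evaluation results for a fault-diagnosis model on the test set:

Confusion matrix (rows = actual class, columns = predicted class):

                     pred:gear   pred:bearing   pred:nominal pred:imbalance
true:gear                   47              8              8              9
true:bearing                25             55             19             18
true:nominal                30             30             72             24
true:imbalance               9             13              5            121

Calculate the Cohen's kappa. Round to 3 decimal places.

0.461

Observed agreement pₒ = trace/N = 295/493 = 0.5984
Expected agreement pₑ = Σ (rowᵢ·colᵢ)/N² = (72·111 + 117·106 + 156·104 + 148·172)/493² = 0.2554
κ = (pₒ − pₑ)/(1 − pₑ) = (0.5984 − 0.2554)/(1 − 0.2554) = 0.461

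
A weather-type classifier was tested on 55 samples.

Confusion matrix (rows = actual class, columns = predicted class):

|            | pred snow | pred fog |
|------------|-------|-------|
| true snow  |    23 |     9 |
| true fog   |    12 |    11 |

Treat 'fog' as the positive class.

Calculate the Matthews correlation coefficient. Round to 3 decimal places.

0.202

MCC = (TP·TN − FP·FN) / √((TP+FP)(TP+FN)(TN+FP)(TN+FN))
Numerator = 11·23 − 9·12 = 145
Denominator = √(20·23·32·35) = √515200 = 717.7743
MCC = 145 / 717.7743 = 0.202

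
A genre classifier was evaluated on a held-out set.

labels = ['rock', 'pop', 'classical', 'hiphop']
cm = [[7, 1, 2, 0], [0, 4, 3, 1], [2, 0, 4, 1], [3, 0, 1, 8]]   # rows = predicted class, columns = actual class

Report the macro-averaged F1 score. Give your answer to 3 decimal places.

0.612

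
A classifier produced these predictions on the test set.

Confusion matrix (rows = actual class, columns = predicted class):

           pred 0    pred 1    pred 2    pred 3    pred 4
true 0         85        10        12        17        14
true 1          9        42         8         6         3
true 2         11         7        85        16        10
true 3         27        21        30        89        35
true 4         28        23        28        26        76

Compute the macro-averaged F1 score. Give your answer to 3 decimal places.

0.524

Per-class F1 score (2·TP/(2·TP+FP+FN)):
  0: TP=85, FP=9+11+27+28=75, FN=10+12+17+14=53 → 170/298 = 0.5705
  1: TP=42, FP=10+7+21+23=61, FN=9+8+6+3=26 → 84/171 = 0.4912
  2: TP=85, FP=12+8+30+28=78, FN=11+7+16+10=44 → 170/292 = 0.5822
  3: TP=89, FP=17+6+16+26=65, FN=27+21+30+35=113 → 178/356 = 0.5000
  4: TP=76, FP=14+3+10+35=62, FN=28+23+28+26=105 → 152/319 = 0.4765
Macro-F1 score = mean = (0.5705 + 0.4912 + 0.5822 + 0.5000 + 0.4765) / 5 = 0.524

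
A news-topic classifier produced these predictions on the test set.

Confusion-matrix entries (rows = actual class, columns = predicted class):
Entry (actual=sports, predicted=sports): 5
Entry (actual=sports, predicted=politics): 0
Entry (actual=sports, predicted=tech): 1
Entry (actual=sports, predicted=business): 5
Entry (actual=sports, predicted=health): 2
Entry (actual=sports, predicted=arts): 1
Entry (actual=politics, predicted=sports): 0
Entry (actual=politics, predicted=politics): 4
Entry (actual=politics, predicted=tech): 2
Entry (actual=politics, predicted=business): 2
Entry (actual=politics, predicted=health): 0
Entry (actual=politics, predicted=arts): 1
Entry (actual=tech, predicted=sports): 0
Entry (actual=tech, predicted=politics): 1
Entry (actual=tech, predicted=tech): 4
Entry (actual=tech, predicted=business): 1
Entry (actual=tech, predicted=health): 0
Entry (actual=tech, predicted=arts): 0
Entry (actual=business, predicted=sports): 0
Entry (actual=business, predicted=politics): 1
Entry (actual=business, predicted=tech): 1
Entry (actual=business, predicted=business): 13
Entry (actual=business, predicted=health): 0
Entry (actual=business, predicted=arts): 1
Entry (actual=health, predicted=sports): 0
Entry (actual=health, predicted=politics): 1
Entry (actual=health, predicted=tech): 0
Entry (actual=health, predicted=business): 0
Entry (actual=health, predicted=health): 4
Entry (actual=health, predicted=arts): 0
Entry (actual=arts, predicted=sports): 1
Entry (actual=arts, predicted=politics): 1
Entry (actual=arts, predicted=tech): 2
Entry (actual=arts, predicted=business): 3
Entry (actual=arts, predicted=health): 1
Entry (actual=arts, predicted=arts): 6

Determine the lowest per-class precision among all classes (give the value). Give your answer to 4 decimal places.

Per-class precision (TP/(TP+FP)):
  sports: TP=5, FP=0+0+0+0+1=1 → 5/6 = 0.83333
  politics: TP=4, FP=0+1+1+1+1=4 → 4/8 = 0.50000
  tech: TP=4, FP=1+2+1+0+2=6 → 4/10 = 0.40000
  business: TP=13, FP=5+2+1+0+3=11 → 13/24 = 0.54167
  health: TP=4, FP=2+0+0+0+1=3 → 4/7 = 0.57143
  arts: TP=6, FP=1+1+0+1+0=3 → 6/9 = 0.66667
Lowest is class 'tech' with precision = 0.4000.

0.4000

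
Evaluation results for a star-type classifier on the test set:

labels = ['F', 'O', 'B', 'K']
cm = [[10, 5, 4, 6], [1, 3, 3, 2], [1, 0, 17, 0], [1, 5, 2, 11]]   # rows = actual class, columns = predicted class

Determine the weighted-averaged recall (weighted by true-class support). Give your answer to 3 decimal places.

0.577

Per-class recall (TP/(TP+FN)):
  F: TP=10, FN=5+4+6=15 → 10/25 = 0.4000
  O: TP=3, FN=1+3+2=6 → 3/9 = 0.3333
  B: TP=17, FN=1+0+0=1 → 17/18 = 0.9444
  K: TP=11, FN=1+5+2=8 → 11/19 = 0.5789
Weighted-recall = Σ (supportᵢ/N)·recallᵢ with N=71: (25/71)·0.4000 + (9/71)·0.3333 + (18/71)·0.9444 + (19/71)·0.5789 = 0.577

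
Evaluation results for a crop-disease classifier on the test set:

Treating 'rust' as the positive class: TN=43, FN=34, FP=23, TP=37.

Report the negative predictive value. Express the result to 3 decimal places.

0.558

NPV = TN/(TN+FN) = 43/(43+34) = 0.558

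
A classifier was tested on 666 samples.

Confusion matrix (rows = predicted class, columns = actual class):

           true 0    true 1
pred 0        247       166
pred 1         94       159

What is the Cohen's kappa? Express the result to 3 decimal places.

0.215

Observed agreement pₒ = trace/N = 406/666 = 0.6096
Expected agreement pₑ = Σ (rowᵢ·colᵢ)/N² = (341·413 + 325·253)/666² = 0.5029
κ = (pₒ − pₑ)/(1 − pₑ) = (0.6096 − 0.5029)/(1 − 0.5029) = 0.215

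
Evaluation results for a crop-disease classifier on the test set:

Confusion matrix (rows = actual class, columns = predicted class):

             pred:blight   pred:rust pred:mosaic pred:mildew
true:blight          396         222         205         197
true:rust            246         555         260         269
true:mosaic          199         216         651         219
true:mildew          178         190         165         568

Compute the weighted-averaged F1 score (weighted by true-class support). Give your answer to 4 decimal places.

0.4576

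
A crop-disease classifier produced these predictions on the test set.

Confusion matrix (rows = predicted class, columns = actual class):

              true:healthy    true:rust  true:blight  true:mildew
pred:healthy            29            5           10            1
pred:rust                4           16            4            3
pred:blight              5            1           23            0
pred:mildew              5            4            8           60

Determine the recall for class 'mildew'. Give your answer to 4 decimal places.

recall = TP/(TP+FN).
mildew: TP=60, FN=1+3+0=4 → 60/64 = 0.93750

0.9375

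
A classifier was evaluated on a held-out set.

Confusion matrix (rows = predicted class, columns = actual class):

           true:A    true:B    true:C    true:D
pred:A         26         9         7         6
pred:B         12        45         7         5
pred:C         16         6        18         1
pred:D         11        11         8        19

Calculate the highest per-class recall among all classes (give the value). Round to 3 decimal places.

0.634

Per-class recall (TP/(TP+FN)):
  A: TP=26, FN=12+16+11=39 → 26/65 = 0.4000
  B: TP=45, FN=9+6+11=26 → 45/71 = 0.6338
  C: TP=18, FN=7+7+8=22 → 18/40 = 0.4500
  D: TP=19, FN=6+5+1=12 → 19/31 = 0.6129
Highest is class 'B' with recall = 0.634.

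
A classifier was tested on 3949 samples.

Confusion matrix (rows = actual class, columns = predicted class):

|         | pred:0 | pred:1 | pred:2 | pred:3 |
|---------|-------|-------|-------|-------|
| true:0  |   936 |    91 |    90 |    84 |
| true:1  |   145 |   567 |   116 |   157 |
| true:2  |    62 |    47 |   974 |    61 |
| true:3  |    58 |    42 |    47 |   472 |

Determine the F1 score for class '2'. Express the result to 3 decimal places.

0.822

Take TP from the diagonal, FP from the rest of the '2' prediction marginal, FN from the rest of the '2' actual marginal.
F1 score = 2·TP/(2·TP+FP+FN).
2: TP=974, FP=90+116+47=253, FN=62+47+61=170 → 1948/2371 = 0.8216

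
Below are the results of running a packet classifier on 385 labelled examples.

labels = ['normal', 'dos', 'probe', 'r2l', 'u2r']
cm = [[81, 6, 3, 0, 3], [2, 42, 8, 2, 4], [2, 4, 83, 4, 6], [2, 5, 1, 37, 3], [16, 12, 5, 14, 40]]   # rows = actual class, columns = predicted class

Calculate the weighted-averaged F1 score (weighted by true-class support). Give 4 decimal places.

0.7281

Per-class F1 score (2·TP/(2·TP+FP+FN)):
  normal: TP=81, FP=2+2+2+16=22, FN=6+3+0+3=12 → 162/196 = 0.82653
  dos: TP=42, FP=6+4+5+12=27, FN=2+8+2+4=16 → 84/127 = 0.66142
  probe: TP=83, FP=3+8+1+5=17, FN=2+4+4+6=16 → 166/199 = 0.83417
  r2l: TP=37, FP=0+2+4+14=20, FN=2+5+1+3=11 → 74/105 = 0.70476
  u2r: TP=40, FP=3+4+6+3=16, FN=16+12+5+14=47 → 80/143 = 0.55944
Weighted-F1 score = Σ (supportᵢ/N)·F1 scoreᵢ with N=385: (93/385)·0.82653 + (58/385)·0.66142 + (99/385)·0.83417 + (48/385)·0.70476 + (87/385)·0.55944 = 0.7281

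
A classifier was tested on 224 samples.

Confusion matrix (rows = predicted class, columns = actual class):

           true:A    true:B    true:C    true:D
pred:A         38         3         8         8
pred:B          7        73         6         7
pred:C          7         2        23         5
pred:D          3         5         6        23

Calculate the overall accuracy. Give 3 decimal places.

Accuracy = trace / total = (38+73+23+23=157) / 224 = 157/224 = 0.701

0.701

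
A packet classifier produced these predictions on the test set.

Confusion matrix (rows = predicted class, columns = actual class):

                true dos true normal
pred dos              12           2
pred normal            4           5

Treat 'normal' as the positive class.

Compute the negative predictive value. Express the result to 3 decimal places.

NPV = TN/(TN+FN) = 12/(12+2) = 0.857

0.857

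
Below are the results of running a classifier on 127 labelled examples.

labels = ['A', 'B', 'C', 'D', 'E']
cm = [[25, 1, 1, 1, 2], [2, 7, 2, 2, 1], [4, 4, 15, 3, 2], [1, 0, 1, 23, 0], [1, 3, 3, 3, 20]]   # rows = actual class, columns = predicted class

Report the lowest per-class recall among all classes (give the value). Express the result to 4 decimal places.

0.5000

Per-class recall (TP/(TP+FN)):
  A: TP=25, FN=1+1+1+2=5 → 25/30 = 0.83333
  B: TP=7, FN=2+2+2+1=7 → 7/14 = 0.50000
  C: TP=15, FN=4+4+3+2=13 → 15/28 = 0.53571
  D: TP=23, FN=1+0+1+0=2 → 23/25 = 0.92000
  E: TP=20, FN=1+3+3+3=10 → 20/30 = 0.66667
Lowest is class 'B' with recall = 0.5000.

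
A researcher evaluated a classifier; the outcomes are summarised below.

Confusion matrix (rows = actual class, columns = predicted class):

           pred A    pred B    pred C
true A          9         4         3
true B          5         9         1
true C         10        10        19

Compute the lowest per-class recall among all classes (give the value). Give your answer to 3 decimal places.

0.487

Per-class recall (TP/(TP+FN)):
  A: TP=9, FN=4+3=7 → 9/16 = 0.5625
  B: TP=9, FN=5+1=6 → 9/15 = 0.6000
  C: TP=19, FN=10+10=20 → 19/39 = 0.4872
Lowest is class 'C' with recall = 0.487.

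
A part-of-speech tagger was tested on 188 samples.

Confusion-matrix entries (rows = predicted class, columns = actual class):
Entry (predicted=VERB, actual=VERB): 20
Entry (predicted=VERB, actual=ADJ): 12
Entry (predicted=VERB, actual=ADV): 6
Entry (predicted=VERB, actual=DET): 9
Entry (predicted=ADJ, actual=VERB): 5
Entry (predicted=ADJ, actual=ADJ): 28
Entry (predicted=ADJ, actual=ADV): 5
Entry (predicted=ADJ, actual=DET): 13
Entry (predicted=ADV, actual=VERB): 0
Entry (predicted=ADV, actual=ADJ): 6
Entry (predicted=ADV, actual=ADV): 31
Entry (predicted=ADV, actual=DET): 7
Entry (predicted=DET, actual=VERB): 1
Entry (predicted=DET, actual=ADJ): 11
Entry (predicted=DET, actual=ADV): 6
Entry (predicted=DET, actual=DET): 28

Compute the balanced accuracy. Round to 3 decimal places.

0.599

Balanced accuracy = mean of per-class recall.
  VERB: recall = 20/26 = 0.7692
  ADJ: recall = 28/57 = 0.4912
  ADV: recall = 31/48 = 0.6458
  DET: recall = 28/57 = 0.4912
Mean = (0.7692 + 0.4912 + 0.6458 + 0.4912) / 4 = 0.599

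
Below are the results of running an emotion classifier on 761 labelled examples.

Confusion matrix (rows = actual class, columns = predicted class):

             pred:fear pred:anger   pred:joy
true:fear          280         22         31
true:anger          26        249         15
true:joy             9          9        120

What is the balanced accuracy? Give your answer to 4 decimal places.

0.8563

Balanced accuracy = mean of per-class recall.
  fear: recall = 280/333 = 0.84084
  anger: recall = 249/290 = 0.85862
  joy: recall = 120/138 = 0.86957
Mean = (0.84084 + 0.85862 + 0.86957) / 3 = 0.8563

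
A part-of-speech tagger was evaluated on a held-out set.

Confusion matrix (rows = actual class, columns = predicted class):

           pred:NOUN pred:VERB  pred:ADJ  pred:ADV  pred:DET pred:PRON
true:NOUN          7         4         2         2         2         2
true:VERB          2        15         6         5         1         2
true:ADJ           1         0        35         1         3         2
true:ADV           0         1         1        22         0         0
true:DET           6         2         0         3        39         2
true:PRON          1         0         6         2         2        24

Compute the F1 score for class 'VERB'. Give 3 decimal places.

0.566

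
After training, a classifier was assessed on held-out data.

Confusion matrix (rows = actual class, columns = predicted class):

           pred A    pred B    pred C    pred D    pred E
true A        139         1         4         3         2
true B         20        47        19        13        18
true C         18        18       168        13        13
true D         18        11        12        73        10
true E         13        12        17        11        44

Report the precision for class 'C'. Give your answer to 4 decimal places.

0.7636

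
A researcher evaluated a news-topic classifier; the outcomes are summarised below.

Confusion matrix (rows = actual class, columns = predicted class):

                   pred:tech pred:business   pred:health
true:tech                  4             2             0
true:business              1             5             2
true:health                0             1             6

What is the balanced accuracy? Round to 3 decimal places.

Balanced accuracy = mean of per-class recall.
  tech: recall = 4/6 = 0.6667
  business: recall = 5/8 = 0.6250
  health: recall = 6/7 = 0.8571
Mean = (0.6667 + 0.6250 + 0.8571) / 3 = 0.716

0.716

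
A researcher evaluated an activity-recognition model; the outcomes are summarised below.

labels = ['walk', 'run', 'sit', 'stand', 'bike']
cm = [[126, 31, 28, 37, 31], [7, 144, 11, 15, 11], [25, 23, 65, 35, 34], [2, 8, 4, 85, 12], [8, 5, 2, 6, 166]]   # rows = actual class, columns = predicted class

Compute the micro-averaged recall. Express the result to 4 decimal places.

Micro-averaging pools counts across classes: ΣTP=586, ΣFP=335, ΣFN=335.
Micro-recall = TP/(TP+FN) on pooled counts = 0.6363 (equals overall accuracy in single-label multiclass).

0.6363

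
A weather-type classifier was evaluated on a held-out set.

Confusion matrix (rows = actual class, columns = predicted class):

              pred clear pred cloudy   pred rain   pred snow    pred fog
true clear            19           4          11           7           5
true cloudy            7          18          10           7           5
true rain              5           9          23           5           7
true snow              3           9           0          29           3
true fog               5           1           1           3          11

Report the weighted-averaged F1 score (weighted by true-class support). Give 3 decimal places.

Per-class F1 score (2·TP/(2·TP+FP+FN)):
  clear: TP=19, FP=7+5+3+5=20, FN=4+11+7+5=27 → 38/85 = 0.4471
  cloudy: TP=18, FP=4+9+9+1=23, FN=7+10+7+5=29 → 36/88 = 0.4091
  rain: TP=23, FP=11+10+0+1=22, FN=5+9+5+7=26 → 46/94 = 0.4894
  snow: TP=29, FP=7+7+5+3=22, FN=3+9+0+3=15 → 58/95 = 0.6105
  fog: TP=11, FP=5+5+7+3=20, FN=5+1+1+3=10 → 22/52 = 0.4231
Weighted-F1 score = Σ (supportᵢ/N)·F1 scoreᵢ with N=207: (46/207)·0.4471 + (47/207)·0.4091 + (49/207)·0.4894 + (44/207)·0.6105 + (21/207)·0.4231 = 0.481

0.481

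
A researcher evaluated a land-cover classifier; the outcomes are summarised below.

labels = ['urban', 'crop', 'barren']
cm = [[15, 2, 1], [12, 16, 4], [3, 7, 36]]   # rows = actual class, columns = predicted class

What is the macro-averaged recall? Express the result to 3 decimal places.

0.705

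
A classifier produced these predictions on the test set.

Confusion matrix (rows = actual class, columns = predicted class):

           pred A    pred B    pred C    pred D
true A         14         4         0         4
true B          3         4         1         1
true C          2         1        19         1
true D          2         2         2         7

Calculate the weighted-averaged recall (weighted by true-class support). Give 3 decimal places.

0.657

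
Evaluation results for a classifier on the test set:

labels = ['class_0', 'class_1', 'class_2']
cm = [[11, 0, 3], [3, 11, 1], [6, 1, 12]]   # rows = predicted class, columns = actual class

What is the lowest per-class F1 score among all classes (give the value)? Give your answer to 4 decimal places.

Per-class F1 score (2·TP/(2·TP+FP+FN)):
  class_0: TP=11, FP=0+3=3, FN=3+6=9 → 22/34 = 0.64706
  class_1: TP=11, FP=3+1=4, FN=0+1=1 → 22/27 = 0.81481
  class_2: TP=12, FP=6+1=7, FN=3+1=4 → 24/35 = 0.68571
Lowest is class 'class_0' with F1 score = 0.6471.

0.6471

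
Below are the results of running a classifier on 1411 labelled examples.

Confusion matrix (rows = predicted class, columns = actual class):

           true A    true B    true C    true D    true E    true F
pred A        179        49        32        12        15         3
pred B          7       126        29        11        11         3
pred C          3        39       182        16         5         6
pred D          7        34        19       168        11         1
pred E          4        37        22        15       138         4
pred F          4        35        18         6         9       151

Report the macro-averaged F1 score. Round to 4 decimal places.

Per-class F1 score (2·TP/(2·TP+FP+FN)):
  A: TP=179, FP=49+32+12+15+3=111, FN=7+3+7+4+4=25 → 358/494 = 0.72470
  B: TP=126, FP=7+29+11+11+3=61, FN=49+39+34+37+35=194 → 252/507 = 0.49704
  C: TP=182, FP=3+39+16+5+6=69, FN=32+29+19+22+18=120 → 364/553 = 0.65823
  D: TP=168, FP=7+34+19+11+1=72, FN=12+11+16+15+6=60 → 336/468 = 0.71795
  E: TP=138, FP=4+37+22+15+4=82, FN=15+11+5+11+9=51 → 276/409 = 0.67482
  F: TP=151, FP=4+35+18+6+9=72, FN=3+3+6+1+4=17 → 302/391 = 0.77238
Macro-F1 score = mean = (0.72470 + 0.49704 + 0.65823 + 0.71795 + 0.67482 + 0.77238) / 6 = 0.6742

0.6742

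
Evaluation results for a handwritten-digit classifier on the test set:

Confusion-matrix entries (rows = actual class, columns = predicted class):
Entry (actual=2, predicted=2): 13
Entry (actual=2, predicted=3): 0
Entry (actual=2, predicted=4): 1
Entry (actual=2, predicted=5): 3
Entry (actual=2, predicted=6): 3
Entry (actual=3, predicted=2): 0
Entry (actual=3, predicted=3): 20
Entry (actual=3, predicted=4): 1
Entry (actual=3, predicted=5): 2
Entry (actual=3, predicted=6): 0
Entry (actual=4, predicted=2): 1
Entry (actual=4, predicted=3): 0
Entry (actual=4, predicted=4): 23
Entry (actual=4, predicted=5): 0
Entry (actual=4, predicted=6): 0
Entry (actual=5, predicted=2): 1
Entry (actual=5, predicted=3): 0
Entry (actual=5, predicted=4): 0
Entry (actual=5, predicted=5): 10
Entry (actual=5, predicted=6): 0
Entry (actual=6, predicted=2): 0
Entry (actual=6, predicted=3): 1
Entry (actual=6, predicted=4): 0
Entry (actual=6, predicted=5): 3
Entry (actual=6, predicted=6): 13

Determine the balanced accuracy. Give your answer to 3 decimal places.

Balanced accuracy = mean of per-class recall.
  2: recall = 13/20 = 0.6500
  3: recall = 20/23 = 0.8696
  4: recall = 23/24 = 0.9583
  5: recall = 10/11 = 0.9091
  6: recall = 13/17 = 0.7647
Mean = (0.6500 + 0.8696 + 0.9583 + 0.9091 + 0.7647) / 5 = 0.830

0.830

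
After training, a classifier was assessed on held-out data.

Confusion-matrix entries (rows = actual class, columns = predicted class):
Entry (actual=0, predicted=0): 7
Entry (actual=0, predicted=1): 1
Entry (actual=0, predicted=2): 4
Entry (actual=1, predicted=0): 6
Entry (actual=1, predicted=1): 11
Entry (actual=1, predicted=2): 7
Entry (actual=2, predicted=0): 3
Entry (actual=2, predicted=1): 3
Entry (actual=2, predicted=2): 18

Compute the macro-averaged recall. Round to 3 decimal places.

0.597

Per-class recall (TP/(TP+FN)):
  0: TP=7, FN=1+4=5 → 7/12 = 0.5833
  1: TP=11, FN=6+7=13 → 11/24 = 0.4583
  2: TP=18, FN=3+3=6 → 18/24 = 0.7500
Macro-recall = mean = (0.5833 + 0.4583 + 0.7500) / 3 = 0.597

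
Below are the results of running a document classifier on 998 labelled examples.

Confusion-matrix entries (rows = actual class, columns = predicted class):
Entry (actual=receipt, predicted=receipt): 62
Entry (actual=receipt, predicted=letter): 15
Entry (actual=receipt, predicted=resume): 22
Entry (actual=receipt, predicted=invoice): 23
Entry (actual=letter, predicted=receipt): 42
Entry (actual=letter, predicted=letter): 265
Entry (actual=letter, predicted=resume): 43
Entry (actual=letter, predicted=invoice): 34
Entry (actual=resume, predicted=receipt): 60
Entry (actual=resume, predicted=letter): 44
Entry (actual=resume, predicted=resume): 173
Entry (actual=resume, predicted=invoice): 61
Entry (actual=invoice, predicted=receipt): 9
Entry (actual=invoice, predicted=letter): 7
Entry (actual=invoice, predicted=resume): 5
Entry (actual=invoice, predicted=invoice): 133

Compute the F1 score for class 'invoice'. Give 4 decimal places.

0.6568

F1 score = 2·TP/(2·TP+FP+FN).
invoice: TP=133, FP=23+34+61=118, FN=9+7+5=21 → 266/405 = 0.65679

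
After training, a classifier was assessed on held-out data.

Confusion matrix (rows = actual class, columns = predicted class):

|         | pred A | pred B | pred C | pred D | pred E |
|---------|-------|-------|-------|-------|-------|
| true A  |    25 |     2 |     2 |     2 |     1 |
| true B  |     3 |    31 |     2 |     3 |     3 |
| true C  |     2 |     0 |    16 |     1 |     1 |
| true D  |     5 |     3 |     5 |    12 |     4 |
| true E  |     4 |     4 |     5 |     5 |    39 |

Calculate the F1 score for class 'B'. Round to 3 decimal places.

0.756

One-vs-rest for 'B': TP = diagonal; FP = other classes predicted 'B'; FN = 'B' predicted as other.
F1 score = 2·TP/(2·TP+FP+FN).
B: TP=31, FP=2+0+3+4=9, FN=3+2+3+3=11 → 62/82 = 0.7561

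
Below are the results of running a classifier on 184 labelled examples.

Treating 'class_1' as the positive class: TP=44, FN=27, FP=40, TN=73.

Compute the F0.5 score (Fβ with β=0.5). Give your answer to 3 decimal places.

0.541

Fβ = (1+β²)·TP / ((1+β²)·TP + β²·FN + FP), with β²=1/4
= 1.25·44 / (1.25·44 + 0.25·27 + 40) = 0.541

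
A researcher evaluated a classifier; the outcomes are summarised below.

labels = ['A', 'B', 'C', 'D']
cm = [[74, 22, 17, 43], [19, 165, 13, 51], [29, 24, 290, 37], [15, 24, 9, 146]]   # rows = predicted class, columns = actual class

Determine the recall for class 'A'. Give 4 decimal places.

0.5401

Take TP from the diagonal, FP from the rest of the 'A' prediction marginal, FN from the rest of the 'A' actual marginal.
recall = TP/(TP+FN).
A: TP=74, FN=19+29+15=63 → 74/137 = 0.54015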